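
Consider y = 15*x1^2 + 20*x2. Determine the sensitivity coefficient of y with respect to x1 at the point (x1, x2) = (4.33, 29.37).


y = 15*x1^2 + 20*x2
dy/dx1 = 2*15*x1
Evaluate at x1 = 4.33: c1 = 30 * 4.33
c1 = 129.9000

129.9000


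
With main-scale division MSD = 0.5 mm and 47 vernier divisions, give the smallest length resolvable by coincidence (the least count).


LC = MSD / n_div
= 0.5 / 47
= 0.0106

0.0106


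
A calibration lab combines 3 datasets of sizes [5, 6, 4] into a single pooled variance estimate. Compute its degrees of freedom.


nu = sum_i (n_i - 1)
nu = ((5 - 1) + (6 - 1) + (4 - 1))
nu = 4 + 5 + 3
nu = 12

12


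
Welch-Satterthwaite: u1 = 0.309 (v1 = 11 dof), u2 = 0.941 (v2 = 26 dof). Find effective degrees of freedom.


uc = sqrt(u1^2 + u2^2) = sqrt(0.309^2 + 0.941^2) = 0.99043526
v_eff = uc^4 / (u1^4/v1 + u2^4/v2)
= 0.99043526^4 / (0.309^4/11 + 0.941^4/26)
= 0.96228645 / 0.030985576
v_eff = 31.0559

31.0559


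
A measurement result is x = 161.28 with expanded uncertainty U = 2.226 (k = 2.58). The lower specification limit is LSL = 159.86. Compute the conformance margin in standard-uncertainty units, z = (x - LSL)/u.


u = U / k = 2.226 / 2.58 = 0.8627907
margin = |LSL - x| = |159.86 - 161.28| = 1.42
z = margin / u = 1.42 / 0.8627907
z = 1.6458

1.6458


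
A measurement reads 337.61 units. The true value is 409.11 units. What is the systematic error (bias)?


Systematic error = measured - true
= 337.61 - 409.11
= -71.5000

-71.5000


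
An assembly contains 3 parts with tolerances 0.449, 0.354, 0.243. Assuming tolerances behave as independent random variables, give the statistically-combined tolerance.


RSS = sqrt(0.449^2 + 0.354^2 + 0.243^2)
= sqrt(0.385966)
= 0.6213

0.6213


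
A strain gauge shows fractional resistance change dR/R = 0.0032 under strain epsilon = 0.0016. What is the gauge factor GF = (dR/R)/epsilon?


GF = (dR/R) / epsilon
= 0.0032 / 0.0016
= 2.0000

2.0000


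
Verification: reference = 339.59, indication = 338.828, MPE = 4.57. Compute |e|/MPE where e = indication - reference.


e = indication - reference = 338.828 - 339.59 = -0.7620
|e| = 0.7620
ratio = |e| / MPE = 0.7620 / 4.57
ratio = 0.1667

0.1667


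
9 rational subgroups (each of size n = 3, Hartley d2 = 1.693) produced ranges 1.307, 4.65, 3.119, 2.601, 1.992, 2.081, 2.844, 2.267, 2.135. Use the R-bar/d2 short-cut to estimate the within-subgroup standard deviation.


R_bar = (1.307 + 4.65 + 3.119 + 2.601 + 1.992 + 2.081 + 2.844 + 2.267 + 2.135) / 9
R_bar = 22.996 / 9 = 2.5551111
sigma_hat = R_bar / d2 = 2.5551111 / 1.693 = 1.5092

1.5092


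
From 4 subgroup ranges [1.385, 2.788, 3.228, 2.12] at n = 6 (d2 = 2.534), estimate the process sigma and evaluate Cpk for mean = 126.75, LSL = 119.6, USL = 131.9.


R_bar = (1.385 + 2.788 + 3.228 + 2.12) / 4 = 2.38025
sigma = R_bar / d2 = 2.38025 / 2.534 = 0.93932518
Cp = (USL - LSL)/(6*sigma) = (131.9 - 119.6)/(6*0.93932518) = 2.1824
Cpu = (131.9 - 126.75)/(3*0.93932518) = 1.8276
Cpl = (126.75 - 119.6)/(3*0.93932518) = 2.5373
Cpk = min(Cpu, Cpl) = 1.8276

1.8276


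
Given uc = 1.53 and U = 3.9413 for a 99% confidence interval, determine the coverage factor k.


k = U / uc
k = 3.9413 / 1.53
k = 2.576

2.576


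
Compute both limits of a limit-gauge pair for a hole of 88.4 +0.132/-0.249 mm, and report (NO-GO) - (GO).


GO = nominal - lower_tol (smallest hole = maximum material condition)
GO = 88.4 - 0.249 = 88.151
NO-GO = nominal + upper_tol (largest hole = least material condition)
NO-GO = 88.4 + 0.132 = 88.532
spread = NO-GO - GO = 88.532 - 88.151 = 0.3810

0.3810


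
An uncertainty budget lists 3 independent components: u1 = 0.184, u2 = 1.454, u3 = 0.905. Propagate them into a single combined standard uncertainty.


uc = sqrt(0.184^2 + 1.454^2 + 0.905^2)
uc = sqrt(2.966997)
uc = 1.7225

1.7225


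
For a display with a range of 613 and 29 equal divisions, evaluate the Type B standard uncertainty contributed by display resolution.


resolution = range / divisions
resolution = 613 / 29 = 21.137931
u_res = resolution / (2*sqrt(3))
u_res = 21.137931 / 3.4641016
u_res = 6.1020

6.1020


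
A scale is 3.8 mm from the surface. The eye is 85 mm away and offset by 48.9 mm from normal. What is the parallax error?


error = h * offset / d
= 3.8 * 48.9 / 85
= 2.1861

2.1861


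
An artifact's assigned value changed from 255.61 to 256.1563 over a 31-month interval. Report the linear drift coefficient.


rate = (v2 - v1) / months
= (256.1563 - 255.61) / 31
= 0.5463 / 31
= 0.0176

0.0176


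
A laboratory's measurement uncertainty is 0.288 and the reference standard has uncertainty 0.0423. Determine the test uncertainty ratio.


TUR = u_lab / u_ref
= 0.288 / 0.0423
= 6.8085

6.8085


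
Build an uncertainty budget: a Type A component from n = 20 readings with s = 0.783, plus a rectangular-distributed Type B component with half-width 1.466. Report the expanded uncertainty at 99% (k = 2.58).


u_A = s / sqrt(n) = 0.783 / sqrt(20) = 0.17508412
u_B = half_width / sqrt(3) = 1.466 / sqrt(3) = 0.84639549
uc = sqrt(u_A^2 + u_B^2) = sqrt(0.17508412^2 + 0.84639549^2) = 0.86431463
U = k * uc = 2.58 * 0.86431463
U = 2.2299

2.2299


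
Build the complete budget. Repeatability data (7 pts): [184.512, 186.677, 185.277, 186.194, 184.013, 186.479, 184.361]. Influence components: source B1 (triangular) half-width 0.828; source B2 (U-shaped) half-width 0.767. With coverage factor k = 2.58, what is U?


mean = (184.512 + 186.677 + 185.277 + 186.194 + 184.013 + 186.479 + 184.361) / 7 = 185.359
s = sqrt(sum((x - mean)^2)/(n-1)) = 1.0970112
u_A = s / sqrt(n) = 1.0970112 / sqrt(7) = 0.41463126
u_B1 = 0.828 / sqrt(6) = 0.33802958
u_B2 = 0.767 / sqrt(2) = 0.5423509
uc = sqrt(0.41463126^2 + 0.33802958^2 + 0.5423509^2) = 0.76179235
U = k * uc = 2.58 * 0.76179235
U = 1.9654

1.9654


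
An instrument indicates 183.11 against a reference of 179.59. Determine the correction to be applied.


Correction = standard - reading
= 179.59 - 183.11
= -3.5200

-3.5200


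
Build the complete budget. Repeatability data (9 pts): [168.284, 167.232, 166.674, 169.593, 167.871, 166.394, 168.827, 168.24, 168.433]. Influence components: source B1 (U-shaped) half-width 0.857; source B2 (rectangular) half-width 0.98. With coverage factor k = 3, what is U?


mean = (168.284 + 167.232 + 166.674 + 169.593 + 167.871 + 166.394 + 168.827 + 168.24 + 168.433) / 9 = 167.9497778
s = sqrt(sum((x - mean)^2)/(n-1)) = 1.0288707
u_A = s / sqrt(n) = 1.0288707 / sqrt(9) = 0.3429569
u_B1 = 0.857 / sqrt(2) = 0.60599051
u_B2 = 0.98 / sqrt(3) = 0.56580326
uc = sqrt(0.3429569^2 + 0.60599051^2 + 0.56580326^2) = 0.89720525
U = k * uc = 3 * 0.89720525
U = 2.6916

2.6916


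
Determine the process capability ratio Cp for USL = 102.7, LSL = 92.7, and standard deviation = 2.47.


Cp = (USL - LSL) / (6 * sigma)
= (102.7 - 92.7) / (6 * 2.47)
= 10.0000 / 14.8200
= 0.6748

0.6748


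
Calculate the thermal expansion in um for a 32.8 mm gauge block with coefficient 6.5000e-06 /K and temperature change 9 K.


dL = L * alpha * dT
= 32.8 * 6.5000e-06 * 9
= 0.0019188 mm
dL_um = 0.0019188 * 1000 = 1.9188 um

1.9188


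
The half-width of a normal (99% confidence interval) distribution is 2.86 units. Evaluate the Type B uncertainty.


u_B = half_width / 2.576
u_B = 2.86 / 2.576
u_B = 1.1102

1.1102


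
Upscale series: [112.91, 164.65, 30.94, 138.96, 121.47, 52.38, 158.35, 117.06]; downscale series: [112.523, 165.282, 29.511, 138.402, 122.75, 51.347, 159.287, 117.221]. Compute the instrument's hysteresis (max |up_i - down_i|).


|112.91 - 112.523| = 0.3870
|164.65 - 165.282| = 0.6320
|30.94 - 29.511| = 1.4290
|138.96 - 138.402| = 0.5580
|121.47 - 122.75| = 1.2800
|52.38 - 51.347| = 1.0330
|158.35 - 159.287| = 0.9370
|117.06 - 117.221| = 0.1610
hysteresis = max(diffs) = 1.4290

1.4290


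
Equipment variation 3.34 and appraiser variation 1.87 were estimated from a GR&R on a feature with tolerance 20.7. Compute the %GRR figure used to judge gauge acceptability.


GRR = sqrt(EV^2 + AV^2) = sqrt(3.34^2 + 1.87^2) = 3.8278584
%GRR = GRR / tol * 100 = 3.8278584 / 20.7 * 100
%GRR = 18.4921

18.4921


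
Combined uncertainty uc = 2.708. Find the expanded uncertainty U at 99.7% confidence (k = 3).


U = k * uc
U = 3 * 2.708
U = 8.1240

8.1240


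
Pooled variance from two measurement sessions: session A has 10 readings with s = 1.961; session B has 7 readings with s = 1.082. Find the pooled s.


s_p = sqrt(((n1-1)*s1^2 + (n2-1)*s2^2) / (n1+n2-2))
numerator = (10-1)*1.961^2 + (7-1)*1.082^2 = 34.609689 + 7.024344 = 41.634033
denominator = 10 + 7 - 2 = 15
s_p^2 = 41.634033 / 15 = 2.7756022
s_p = sqrt(2.7756022) = 1.6660

1.6660


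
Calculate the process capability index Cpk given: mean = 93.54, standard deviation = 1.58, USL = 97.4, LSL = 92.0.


Cpu = (USL - mean) / (3*sigma) = (97.4 - 93.54) / (3*1.58) = 0.8143
Cpl = (mean - LSL) / (3*sigma) = (93.54 - 92.0) / (3*1.58) = 0.3249
Cpk = min(Cpu, Cpl) = 0.3249

0.3249


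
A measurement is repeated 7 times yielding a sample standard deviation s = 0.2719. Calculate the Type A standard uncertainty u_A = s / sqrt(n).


u_A = s / sqrt(n)
u_A = 0.2719 / sqrt(7)
u_A = 0.2719 / 2.6457513
u_A = 0.1028

0.1028


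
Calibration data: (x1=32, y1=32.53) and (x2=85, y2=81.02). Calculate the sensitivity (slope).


slope = (y2 - y1) / (x2 - x1)
= (81.02 - 32.53) / (85 - 32)
= 48.4900 / 53
= 0.9149

0.9149


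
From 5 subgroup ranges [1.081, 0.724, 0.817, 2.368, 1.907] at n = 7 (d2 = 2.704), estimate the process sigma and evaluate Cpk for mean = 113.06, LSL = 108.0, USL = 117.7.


R_bar = (1.081 + 0.724 + 0.817 + 2.368 + 1.907) / 5 = 1.3794
sigma = R_bar / d2 = 1.3794 / 2.704 = 0.51013314
Cp = (USL - LSL)/(6*sigma) = (117.7 - 108.0)/(6*0.51013314) = 3.1691
Cpu = (117.7 - 113.06)/(3*0.51013314) = 3.0319
Cpl = (113.06 - 108.0)/(3*0.51013314) = 3.3063
Cpk = min(Cpu, Cpl) = 3.0319

3.0319


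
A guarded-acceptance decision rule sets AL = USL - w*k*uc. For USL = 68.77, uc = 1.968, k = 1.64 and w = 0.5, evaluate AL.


U = k * uc = 1.64 * 1.968 = 3.22752
guard band g = w * U = 0.5 * 3.22752 = 1.61376
AL = USL - g = 68.77 - 1.61376
AL = 67.1562

67.1562


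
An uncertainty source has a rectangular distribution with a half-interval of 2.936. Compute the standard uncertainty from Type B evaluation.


u_B = half_width / sqrt(3)
u_B = 2.936 / 1.7320508
u_B = 1.6951

1.6951


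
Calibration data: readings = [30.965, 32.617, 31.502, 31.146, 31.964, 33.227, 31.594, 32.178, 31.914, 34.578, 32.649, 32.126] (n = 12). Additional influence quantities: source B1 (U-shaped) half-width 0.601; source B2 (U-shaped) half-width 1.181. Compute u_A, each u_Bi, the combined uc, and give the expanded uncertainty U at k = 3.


mean = (30.965 + 32.617 + 31.502 + 31.146 + 31.964 + 33.227 + 31.594 + 32.178 + 31.914 + 34.578 + 32.649 + 32.126) / 12 = 32.205
s = sqrt(sum((x - mean)^2)/(n-1)) = 0.98713709
u_A = s / sqrt(n) = 0.98713709 / sqrt(12) = 0.28496193
u_B1 = 0.601 / sqrt(2) = 0.42497118
u_B2 = 1.181 / sqrt(2) = 0.83509311
uc = sqrt(0.28496193^2 + 0.42497118^2 + 0.83509311^2) = 0.97937955
U = k * uc = 3 * 0.97937955
U = 2.9381

2.9381


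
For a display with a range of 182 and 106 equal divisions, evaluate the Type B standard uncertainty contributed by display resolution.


resolution = range / divisions
resolution = 182 / 106 = 1.7169811
u_res = resolution / (2*sqrt(3))
u_res = 1.7169811 / 3.4641016
u_res = 0.4956

0.4956


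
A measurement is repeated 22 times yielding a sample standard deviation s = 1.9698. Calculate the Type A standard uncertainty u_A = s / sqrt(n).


u_A = s / sqrt(n)
u_A = 1.9698 / sqrt(22)
u_A = 1.9698 / 4.6904158
u_A = 0.4200

0.4200


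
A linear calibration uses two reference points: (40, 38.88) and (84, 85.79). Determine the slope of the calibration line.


slope = (y2 - y1) / (x2 - x1)
= (85.79 - 38.88) / (84 - 40)
= 46.9100 / 44
= 1.0661

1.0661


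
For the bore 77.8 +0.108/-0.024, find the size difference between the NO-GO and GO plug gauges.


GO = nominal - lower_tol (smallest hole = maximum material condition)
GO = 77.8 - 0.024 = 77.776
NO-GO = nominal + upper_tol (largest hole = least material condition)
NO-GO = 77.8 + 0.108 = 77.908
spread = NO-GO - GO = 77.908 - 77.776 = 0.1320

0.1320


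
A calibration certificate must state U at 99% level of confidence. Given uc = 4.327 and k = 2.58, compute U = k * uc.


U = k * uc
U = 2.58 * 4.327
U = 11.1637

11.1637


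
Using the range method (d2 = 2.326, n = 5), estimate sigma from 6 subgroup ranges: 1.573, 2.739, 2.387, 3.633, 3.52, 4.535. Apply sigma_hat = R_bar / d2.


R_bar = (1.573 + 2.739 + 2.387 + 3.633 + 3.52 + 4.535) / 6
R_bar = 18.387 / 6 = 3.0645
sigma_hat = R_bar / d2 = 3.0645 / 2.326 = 1.3175

1.3175


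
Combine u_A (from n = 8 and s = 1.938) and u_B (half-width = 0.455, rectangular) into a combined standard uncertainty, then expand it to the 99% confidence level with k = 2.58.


u_A = s / sqrt(n) = 1.938 / sqrt(8) = 0.68518647
u_B = half_width / sqrt(3) = 0.455 / sqrt(3) = 0.26269437
uc = sqrt(u_A^2 + u_B^2) = sqrt(0.68518647^2 + 0.26269437^2) = 0.73381798
U = k * uc = 2.58 * 0.73381798
U = 1.8933

1.8933


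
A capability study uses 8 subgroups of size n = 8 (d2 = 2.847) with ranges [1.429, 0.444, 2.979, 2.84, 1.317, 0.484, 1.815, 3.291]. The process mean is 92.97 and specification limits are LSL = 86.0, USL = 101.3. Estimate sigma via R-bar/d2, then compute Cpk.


R_bar = (1.429 + 0.444 + 2.979 + 2.84 + 1.317 + 0.484 + 1.815 + 3.291) / 8 = 1.824875
sigma = R_bar / d2 = 1.824875 / 2.847 = 0.64098174
Cp = (USL - LSL)/(6*sigma) = (101.3 - 86.0)/(6*0.64098174) = 3.9783
Cpu = (101.3 - 92.97)/(3*0.64098174) = 4.3319
Cpl = (92.97 - 86.0)/(3*0.64098174) = 3.6246
Cpk = min(Cpu, Cpl) = 3.6246

3.6246


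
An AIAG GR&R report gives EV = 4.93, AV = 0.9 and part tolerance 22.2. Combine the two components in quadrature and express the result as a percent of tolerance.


GRR = sqrt(EV^2 + AV^2) = sqrt(4.93^2 + 0.9^2) = 5.0114768
%GRR = GRR / tol * 100 = 5.0114768 / 22.2 * 100
%GRR = 22.5742

22.5742


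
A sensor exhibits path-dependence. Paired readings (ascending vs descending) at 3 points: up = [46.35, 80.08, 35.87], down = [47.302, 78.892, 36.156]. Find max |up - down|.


|46.35 - 47.302| = 0.9520
|80.08 - 78.892| = 1.1880
|35.87 - 36.156| = 0.2860
hysteresis = max(diffs) = 1.1880

1.1880


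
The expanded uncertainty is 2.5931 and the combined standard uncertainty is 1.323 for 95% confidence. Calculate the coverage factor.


k = U / uc
k = 2.5931 / 1.323
k = 1.96

1.96


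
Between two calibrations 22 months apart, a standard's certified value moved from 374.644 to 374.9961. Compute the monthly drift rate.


rate = (v2 - v1) / months
= (374.9961 - 374.644) / 22
= 0.3521 / 22
= 0.0160

0.0160


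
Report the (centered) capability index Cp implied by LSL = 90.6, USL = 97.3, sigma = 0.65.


Cp = (USL - LSL) / (6 * sigma)
= (97.3 - 90.6) / (6 * 0.65)
= 6.7000 / 3.9000
= 1.7179

1.7179


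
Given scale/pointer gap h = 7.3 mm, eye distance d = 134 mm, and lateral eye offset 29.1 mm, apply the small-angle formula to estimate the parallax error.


error = h * offset / d
= 7.3 * 29.1 / 134
= 1.5853

1.5853


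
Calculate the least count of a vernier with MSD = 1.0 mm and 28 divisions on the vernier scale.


LC = MSD / n_div
= 1.0 / 28
= 0.0357

0.0357


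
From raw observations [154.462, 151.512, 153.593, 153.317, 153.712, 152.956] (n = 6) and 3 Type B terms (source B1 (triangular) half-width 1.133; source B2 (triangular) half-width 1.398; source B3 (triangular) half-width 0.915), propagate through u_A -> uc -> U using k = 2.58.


mean = (154.462 + 151.512 + 153.593 + 153.317 + 153.712 + 152.956) / 6 = 153.2586667
s = sqrt(sum((x - mean)^2)/(n-1)) = 0.99107571
u_A = s / sqrt(n) = 0.99107571 / sqrt(6) = 0.40460496
u_B1 = 1.133 / sqrt(6) = 0.46254531
u_B2 = 1.398 / sqrt(6) = 0.57073111
u_B3 = 0.915 / sqrt(6) = 0.37354719
uc = sqrt(0.40460496^2 + 0.46254531^2 + 0.57073111^2 + 0.37354719^2) = 0.91810938
U = k * uc = 2.58 * 0.91810938
U = 2.3687

2.3687


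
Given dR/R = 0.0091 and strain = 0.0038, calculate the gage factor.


GF = (dR/R) / epsilon
= 0.0091 / 0.0038
= 2.3947

2.3947


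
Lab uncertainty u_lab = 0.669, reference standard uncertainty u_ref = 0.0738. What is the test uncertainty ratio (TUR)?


TUR = u_lab / u_ref
= 0.669 / 0.0738
= 9.0650

9.0650


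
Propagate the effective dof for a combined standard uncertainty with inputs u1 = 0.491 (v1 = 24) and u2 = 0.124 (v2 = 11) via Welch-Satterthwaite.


uc = sqrt(u1^2 + u2^2) = sqrt(0.491^2 + 0.124^2) = 0.50641584
v_eff = uc^4 / (u1^4/v1 + u2^4/v2)
= 0.50641584^4 / (0.491^4/24 + 0.124^4/11)
= 0.065770194 / 0.0024431615
v_eff = 26.9201

26.9201


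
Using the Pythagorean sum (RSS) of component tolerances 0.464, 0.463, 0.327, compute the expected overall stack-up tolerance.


RSS = sqrt(0.464^2 + 0.463^2 + 0.327^2)
= sqrt(0.536594)
= 0.7325

0.7325


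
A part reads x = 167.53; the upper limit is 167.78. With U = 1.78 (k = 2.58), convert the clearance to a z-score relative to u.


u = U / k = 1.78 / 2.58 = 0.68992248
margin = |USL - x| = |167.78 - 167.53| = 0.25
z = margin / u = 0.25 / 0.68992248
z = 0.3624

0.3624


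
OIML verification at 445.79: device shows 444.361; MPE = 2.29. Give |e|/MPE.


e = indication - reference = 444.361 - 445.79 = -1.4290
|e| = 1.4290
ratio = |e| / MPE = 1.4290 / 2.29
ratio = 0.6240

0.6240


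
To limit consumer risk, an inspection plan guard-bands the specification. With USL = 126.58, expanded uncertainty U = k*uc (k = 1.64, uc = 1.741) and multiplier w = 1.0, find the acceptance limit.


U = k * uc = 1.64 * 1.741 = 2.85524
guard band g = w * U = 1.0 * 2.85524 = 2.85524
AL = USL - g = 126.58 - 2.85524
AL = 123.7248

123.7248


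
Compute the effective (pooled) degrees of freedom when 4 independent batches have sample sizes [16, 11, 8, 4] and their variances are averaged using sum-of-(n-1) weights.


nu = sum_i (n_i - 1)
nu = ((16 - 1) + (11 - 1) + (8 - 1) + (4 - 1))
nu = 15 + 10 + 7 + 3
nu = 35

35


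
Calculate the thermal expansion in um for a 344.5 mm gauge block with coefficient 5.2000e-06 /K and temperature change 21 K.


dL = L * alpha * dT
= 344.5 * 5.2000e-06 * 21
= 0.0376194 mm
dL_um = 0.0376194 * 1000 = 37.6194 um

37.6194


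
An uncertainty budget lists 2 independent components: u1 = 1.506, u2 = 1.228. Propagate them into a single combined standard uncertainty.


uc = sqrt(1.506^2 + 1.228^2)
uc = sqrt(3.77602)
uc = 1.9432

1.9432


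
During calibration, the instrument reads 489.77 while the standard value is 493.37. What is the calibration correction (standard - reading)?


Correction = standard - reading
= 493.37 - 489.77
= 3.6000

3.6000


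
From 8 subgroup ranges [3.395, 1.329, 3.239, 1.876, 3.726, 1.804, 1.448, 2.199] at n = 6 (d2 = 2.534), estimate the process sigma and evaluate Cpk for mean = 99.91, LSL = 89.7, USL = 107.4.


R_bar = (3.395 + 1.329 + 3.239 + 1.876 + 3.726 + 1.804 + 1.448 + 2.199) / 8 = 2.377
sigma = R_bar / d2 = 2.377 / 2.534 = 0.93804262
Cp = (USL - LSL)/(6*sigma) = (107.4 - 89.7)/(6*0.93804262) = 3.1448
Cpu = (107.4 - 99.91)/(3*0.93804262) = 2.6616
Cpl = (99.91 - 89.7)/(3*0.93804262) = 3.6281
Cpk = min(Cpu, Cpl) = 2.6616

2.6616


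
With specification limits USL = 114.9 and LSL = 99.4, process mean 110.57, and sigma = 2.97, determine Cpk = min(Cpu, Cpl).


Cpu = (USL - mean) / (3*sigma) = (114.9 - 110.57) / (3*2.97) = 0.4860
Cpl = (mean - LSL) / (3*sigma) = (110.57 - 99.4) / (3*2.97) = 1.2536
Cpk = min(Cpu, Cpl) = 0.4860

0.4860


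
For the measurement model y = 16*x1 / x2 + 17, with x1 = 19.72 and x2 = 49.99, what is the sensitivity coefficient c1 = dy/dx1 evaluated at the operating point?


y = 16*x1 / x2 + 17
dy/dx1 = 16/x2
Evaluate at x2 = 49.99: c1 = 16 / 49.99
c1 = 0.3201

0.3201


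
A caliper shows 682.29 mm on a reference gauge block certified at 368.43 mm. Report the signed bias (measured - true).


Systematic error = measured - true
= 682.29 - 368.43
= 313.8600

313.8600


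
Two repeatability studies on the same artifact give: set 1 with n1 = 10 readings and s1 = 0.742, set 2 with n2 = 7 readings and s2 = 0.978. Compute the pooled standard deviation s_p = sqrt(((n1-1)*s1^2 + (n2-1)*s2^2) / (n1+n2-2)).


s_p = sqrt(((n1-1)*s1^2 + (n2-1)*s2^2) / (n1+n2-2))
numerator = (10-1)*0.742^2 + (7-1)*0.978^2 = 4.955076 + 5.738904 = 10.69398
denominator = 10 + 7 - 2 = 15
s_p^2 = 10.69398 / 15 = 0.712932
s_p = sqrt(0.712932) = 0.8444

0.8444


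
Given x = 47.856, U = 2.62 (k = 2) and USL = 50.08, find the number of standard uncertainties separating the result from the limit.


u = U / k = 2.62 / 2 = 1.31
margin = |USL - x| = |50.08 - 47.856| = 2.224
z = margin / u = 2.224 / 1.31
z = 1.6977

1.6977


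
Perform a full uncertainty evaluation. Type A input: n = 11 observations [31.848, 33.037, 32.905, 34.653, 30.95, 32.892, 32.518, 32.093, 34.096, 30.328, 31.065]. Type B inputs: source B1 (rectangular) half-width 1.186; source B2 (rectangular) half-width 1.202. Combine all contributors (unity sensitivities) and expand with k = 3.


mean = (31.848 + 33.037 + 32.905 + 34.653 + 30.95 + 32.892 + 32.518 + 32.093 + 34.096 + 30.328 + 31.065) / 11 = 32.39863636
s = sqrt(sum((x - mean)^2)/(n-1)) = 1.3208349
u_A = s / sqrt(n) = 1.3208349 / sqrt(11) = 0.39824671
u_B1 = 1.186 / sqrt(3) = 0.68473742
u_B2 = 1.202 / sqrt(3) = 0.69397502
uc = sqrt(0.39824671^2 + 0.68473742^2 + 0.69397502^2) = 1.0531225
U = k * uc = 3 * 1.0531225
U = 3.1594

3.1594


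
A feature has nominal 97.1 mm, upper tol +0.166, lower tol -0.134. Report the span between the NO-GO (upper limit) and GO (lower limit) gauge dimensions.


GO = nominal - lower_tol (smallest hole = maximum material condition)
GO = 97.1 - 0.134 = 96.966
NO-GO = nominal + upper_tol (largest hole = least material condition)
NO-GO = 97.1 + 0.166 = 97.266
spread = NO-GO - GO = 97.266 - 96.966 = 0.3000

0.3000


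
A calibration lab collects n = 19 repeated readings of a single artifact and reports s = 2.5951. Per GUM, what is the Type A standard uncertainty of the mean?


u_A = s / sqrt(n)
u_A = 2.5951 / sqrt(19)
u_A = 2.5951 / 4.3588989
u_A = 0.5954

0.5954


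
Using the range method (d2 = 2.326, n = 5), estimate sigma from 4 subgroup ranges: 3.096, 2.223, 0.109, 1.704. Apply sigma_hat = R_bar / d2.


R_bar = (3.096 + 2.223 + 0.109 + 1.704) / 4
R_bar = 7.132 / 4 = 1.783
sigma_hat = R_bar / d2 = 1.783 / 2.326 = 0.7666

0.7666


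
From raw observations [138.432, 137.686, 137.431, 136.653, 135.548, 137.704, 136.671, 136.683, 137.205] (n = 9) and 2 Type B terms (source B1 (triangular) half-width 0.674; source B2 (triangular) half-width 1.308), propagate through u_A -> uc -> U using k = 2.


mean = (138.432 + 137.686 + 137.431 + 136.653 + 135.548 + 137.704 + 136.671 + 136.683 + 137.205) / 9 = 137.1125556
s = sqrt(sum((x - mean)^2)/(n-1)) = 0.83426961
u_A = s / sqrt(n) = 0.83426961 / sqrt(9) = 0.27808987
u_B1 = 0.674 / sqrt(6) = 0.27515935
u_B2 = 1.308 / sqrt(6) = 0.53398876
uc = sqrt(0.27808987^2 + 0.27515935^2 + 0.53398876^2) = 0.6619597
U = k * uc = 2 * 0.6619597
U = 1.3239

1.3239


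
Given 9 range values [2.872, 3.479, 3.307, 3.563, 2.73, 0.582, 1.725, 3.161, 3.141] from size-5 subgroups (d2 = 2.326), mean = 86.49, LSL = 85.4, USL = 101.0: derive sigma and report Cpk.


R_bar = (2.872 + 3.479 + 3.307 + 3.563 + 2.73 + 0.582 + 1.725 + 3.161 + 3.141) / 9 = 2.7288889
sigma = R_bar / d2 = 2.7288889 / 2.326 = 1.173211
Cp = (USL - LSL)/(6*sigma) = (101.0 - 85.4)/(6*1.173211) = 2.2161
Cpu = (101.0 - 86.49)/(3*1.173211) = 4.1226
Cpl = (86.49 - 85.4)/(3*1.173211) = 0.3097
Cpk = min(Cpu, Cpl) = 0.3097

0.3097


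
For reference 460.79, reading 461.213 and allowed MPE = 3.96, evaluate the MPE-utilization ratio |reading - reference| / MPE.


e = indication - reference = 461.213 - 460.79 = 0.4230
|e| = 0.4230
ratio = |e| / MPE = 0.4230 / 3.96
ratio = 0.1068

0.1068


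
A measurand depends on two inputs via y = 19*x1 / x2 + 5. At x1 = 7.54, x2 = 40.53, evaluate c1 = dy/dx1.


y = 19*x1 / x2 + 5
dy/dx1 = 19/x2
Evaluate at x2 = 40.53: c1 = 19 / 40.53
c1 = 0.4688

0.4688


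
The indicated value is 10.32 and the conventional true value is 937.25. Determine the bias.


Systematic error = measured - true
= 10.32 - 937.25
= -926.9300

-926.9300


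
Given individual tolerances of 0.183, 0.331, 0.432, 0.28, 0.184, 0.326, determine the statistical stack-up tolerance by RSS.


RSS = sqrt(0.183^2 + 0.331^2 + 0.432^2 + 0.28^2 + 0.184^2 + 0.326^2)
= sqrt(0.548206)
= 0.7404

0.7404


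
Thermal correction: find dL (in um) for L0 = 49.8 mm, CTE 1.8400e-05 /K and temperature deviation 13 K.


dL = L * alpha * dT
= 49.8 * 1.8400e-05 * 13
= 0.0119122 mm
dL_um = 0.0119122 * 1000 = 11.9122 um

11.9122


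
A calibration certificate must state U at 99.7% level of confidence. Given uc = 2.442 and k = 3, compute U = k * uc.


U = k * uc
U = 3 * 2.442
U = 7.3260

7.3260


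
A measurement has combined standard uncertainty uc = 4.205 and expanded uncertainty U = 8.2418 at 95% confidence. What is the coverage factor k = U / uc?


k = U / uc
k = 8.2418 / 4.205
k = 1.96

1.96


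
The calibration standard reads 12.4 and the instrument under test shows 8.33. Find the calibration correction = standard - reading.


Correction = standard - reading
= 12.4 - 8.33
= 4.0700

4.0700


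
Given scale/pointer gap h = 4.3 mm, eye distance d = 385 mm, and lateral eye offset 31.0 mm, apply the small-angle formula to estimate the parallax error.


error = h * offset / d
= 4.3 * 31.0 / 385
= 0.3462

0.3462


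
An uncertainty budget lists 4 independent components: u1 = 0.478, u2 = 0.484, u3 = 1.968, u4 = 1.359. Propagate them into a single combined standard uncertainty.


uc = sqrt(0.478^2 + 0.484^2 + 1.968^2 + 1.359^2)
uc = sqrt(6.182645)
uc = 2.4865

2.4865


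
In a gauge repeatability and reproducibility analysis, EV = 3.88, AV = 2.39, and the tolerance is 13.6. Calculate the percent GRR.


GRR = sqrt(EV^2 + AV^2) = sqrt(3.88^2 + 2.39^2) = 4.5570275
%GRR = GRR / tol * 100 = 4.5570275 / 13.6 * 100
%GRR = 33.5076

33.5076


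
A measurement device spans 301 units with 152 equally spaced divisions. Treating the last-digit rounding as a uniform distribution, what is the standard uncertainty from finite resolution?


resolution = range / divisions
resolution = 301 / 152 = 1.9802632
u_res = resolution / (2*sqrt(3))
u_res = 1.9802632 / 3.4641016
u_res = 0.5717

0.5717


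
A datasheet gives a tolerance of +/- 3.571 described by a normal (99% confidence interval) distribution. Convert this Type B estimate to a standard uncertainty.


u_B = half_width / 2.576
u_B = 3.571 / 2.576
u_B = 1.3863

1.3863


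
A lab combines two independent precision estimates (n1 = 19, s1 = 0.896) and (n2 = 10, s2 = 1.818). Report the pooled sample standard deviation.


s_p = sqrt(((n1-1)*s1^2 + (n2-1)*s2^2) / (n1+n2-2))
numerator = (19-1)*0.896^2 + (10-1)*1.818^2 = 14.450688 + 29.746116 = 44.196804
denominator = 19 + 10 - 2 = 27
s_p^2 = 44.196804 / 27 = 1.6369187
s_p = sqrt(1.6369187) = 1.2794

1.2794


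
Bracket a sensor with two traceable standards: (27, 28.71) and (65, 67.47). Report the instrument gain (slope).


slope = (y2 - y1) / (x2 - x1)
= (67.47 - 28.71) / (65 - 27)
= 38.7600 / 38
= 1.0200

1.0200


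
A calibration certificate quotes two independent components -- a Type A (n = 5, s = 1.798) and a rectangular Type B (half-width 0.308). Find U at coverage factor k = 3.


u_A = s / sqrt(n) = 1.798 / sqrt(5) = 0.80409004
u_B = half_width / sqrt(3) = 0.308 / sqrt(3) = 0.17782388
uc = sqrt(u_A^2 + u_B^2) = sqrt(0.80409004^2 + 0.17782388^2) = 0.82351814
U = k * uc = 3 * 0.82351814
U = 2.4706

2.4706


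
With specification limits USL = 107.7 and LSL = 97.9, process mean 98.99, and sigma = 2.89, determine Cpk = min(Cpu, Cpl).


Cpu = (USL - mean) / (3*sigma) = (107.7 - 98.99) / (3*2.89) = 1.0046
Cpl = (mean - LSL) / (3*sigma) = (98.99 - 97.9) / (3*2.89) = 0.1257
Cpk = min(Cpu, Cpl) = 0.1257

0.1257


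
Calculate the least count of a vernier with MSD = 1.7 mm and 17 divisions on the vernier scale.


LC = MSD / n_div
= 1.7 / 17
= 0.1000

0.1000


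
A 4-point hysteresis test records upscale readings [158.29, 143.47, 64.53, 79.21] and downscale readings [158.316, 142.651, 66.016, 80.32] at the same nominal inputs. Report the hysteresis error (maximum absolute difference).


|158.29 - 158.316| = 0.0260
|143.47 - 142.651| = 0.8190
|64.53 - 66.016| = 1.4860
|79.21 - 80.32| = 1.1100
hysteresis = max(diffs) = 1.4860

1.4860


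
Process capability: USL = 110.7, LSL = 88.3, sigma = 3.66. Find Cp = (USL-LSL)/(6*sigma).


Cp = (USL - LSL) / (6 * sigma)
= (110.7 - 88.3) / (6 * 3.66)
= 22.4000 / 21.9600
= 1.0200

1.0200


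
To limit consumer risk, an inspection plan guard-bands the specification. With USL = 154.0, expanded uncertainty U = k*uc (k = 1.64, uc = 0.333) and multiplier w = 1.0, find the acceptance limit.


U = k * uc = 1.64 * 0.333 = 0.54612
guard band g = w * U = 1.0 * 0.54612 = 0.54612
AL = USL - g = 154.0 - 0.54612
AL = 153.4539

153.4539


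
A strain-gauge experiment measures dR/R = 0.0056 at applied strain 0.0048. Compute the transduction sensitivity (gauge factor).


GF = (dR/R) / epsilon
= 0.0056 / 0.0048
= 1.1667

1.1667


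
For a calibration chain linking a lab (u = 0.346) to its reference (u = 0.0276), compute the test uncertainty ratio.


TUR = u_lab / u_ref
= 0.346 / 0.0276
= 12.5362

12.5362


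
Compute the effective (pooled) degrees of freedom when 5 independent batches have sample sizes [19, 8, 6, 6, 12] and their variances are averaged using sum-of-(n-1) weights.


nu = sum_i (n_i - 1)
nu = ((19 - 1) + (8 - 1) + (6 - 1) + (6 - 1) + (12 - 1))
nu = 18 + 7 + 5 + 5 + 11
nu = 46

46


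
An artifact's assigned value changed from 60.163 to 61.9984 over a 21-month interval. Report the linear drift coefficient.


rate = (v2 - v1) / months
= (61.9984 - 60.163) / 21
= 1.8354 / 21
= 0.0874

0.0874


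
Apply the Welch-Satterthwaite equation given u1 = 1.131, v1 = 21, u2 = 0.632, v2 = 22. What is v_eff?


uc = sqrt(u1^2 + u2^2) = sqrt(1.131^2 + 0.632^2) = 1.2956022
v_eff = uc^4 / (u1^4/v1 + u2^4/v2)
= 1.2956022^4 / (1.131^4/21 + 0.632^4/22)
= 2.8176478 / 0.0851686
v_eff = 33.0832

33.0832


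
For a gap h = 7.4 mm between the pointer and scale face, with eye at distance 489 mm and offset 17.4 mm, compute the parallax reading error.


error = h * offset / d
= 7.4 * 17.4 / 489
= 0.2633

0.2633


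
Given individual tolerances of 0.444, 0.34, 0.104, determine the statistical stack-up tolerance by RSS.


RSS = sqrt(0.444^2 + 0.34^2 + 0.104^2)
= sqrt(0.323552)
= 0.5688

0.5688


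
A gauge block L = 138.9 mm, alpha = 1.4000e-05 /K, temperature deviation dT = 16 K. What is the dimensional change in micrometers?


dL = L * alpha * dT
= 138.9 * 1.4000e-05 * 16
= 0.0311136 mm
dL_um = 0.0311136 * 1000 = 31.1136 um

31.1136


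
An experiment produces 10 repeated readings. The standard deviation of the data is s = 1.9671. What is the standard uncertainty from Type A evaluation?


u_A = s / sqrt(n)
u_A = 1.9671 / sqrt(10)
u_A = 1.9671 / 3.1622777
u_A = 0.6221

0.6221


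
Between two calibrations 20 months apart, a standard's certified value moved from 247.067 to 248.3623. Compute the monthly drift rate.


rate = (v2 - v1) / months
= (248.3623 - 247.067) / 20
= 1.2953 / 20
= 0.0648

0.0648


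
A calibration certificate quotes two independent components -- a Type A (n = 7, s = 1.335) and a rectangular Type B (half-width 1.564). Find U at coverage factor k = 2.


u_A = s / sqrt(n) = 1.335 / sqrt(7) = 0.50458257
u_B = half_width / sqrt(3) = 1.564 / sqrt(3) = 0.90297582
uc = sqrt(u_A^2 + u_B^2) = sqrt(0.50458257^2 + 0.90297582^2) = 1.034393
U = k * uc = 2 * 1.034393
U = 2.0688

2.0688


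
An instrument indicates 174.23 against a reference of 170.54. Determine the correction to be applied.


Correction = standard - reading
= 170.54 - 174.23
= -3.6900

-3.6900


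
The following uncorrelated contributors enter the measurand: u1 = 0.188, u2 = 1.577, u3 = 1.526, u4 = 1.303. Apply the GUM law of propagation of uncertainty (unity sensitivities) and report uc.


uc = sqrt(0.188^2 + 1.577^2 + 1.526^2 + 1.303^2)
uc = sqrt(6.548758)
uc = 2.5591

2.5591


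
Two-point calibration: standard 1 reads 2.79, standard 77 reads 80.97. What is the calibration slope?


slope = (y2 - y1) / (x2 - x1)
= (80.97 - 2.79) / (77 - 1)
= 78.1800 / 76
= 1.0287

1.0287


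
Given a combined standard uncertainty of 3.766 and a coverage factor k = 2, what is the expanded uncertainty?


U = k * uc
U = 2 * 3.766
U = 7.5320

7.5320


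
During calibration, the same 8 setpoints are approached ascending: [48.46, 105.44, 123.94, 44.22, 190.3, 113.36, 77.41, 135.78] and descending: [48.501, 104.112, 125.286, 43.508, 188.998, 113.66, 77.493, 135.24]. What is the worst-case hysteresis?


|48.46 - 48.501| = 0.0410
|105.44 - 104.112| = 1.3280
|123.94 - 125.286| = 1.3460
|44.22 - 43.508| = 0.7120
|190.3 - 188.998| = 1.3020
|113.36 - 113.66| = 0.3000
|77.41 - 77.493| = 0.0830
|135.78 - 135.24| = 0.5400
hysteresis = max(diffs) = 1.3460

1.3460


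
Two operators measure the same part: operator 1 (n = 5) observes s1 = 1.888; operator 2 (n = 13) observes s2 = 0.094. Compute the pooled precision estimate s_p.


s_p = sqrt(((n1-1)*s1^2 + (n2-1)*s2^2) / (n1+n2-2))
numerator = (5-1)*1.888^2 + (13-1)*0.094^2 = 14.258176 + 0.106032 = 14.364208
denominator = 5 + 13 - 2 = 16
s_p^2 = 14.364208 / 16 = 0.897763
s_p = sqrt(0.897763) = 0.9475

0.9475


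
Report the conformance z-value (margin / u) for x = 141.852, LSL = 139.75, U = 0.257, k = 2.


u = U / k = 0.257 / 2 = 0.1285
margin = |LSL - x| = |139.75 - 141.852| = 2.102
z = margin / u = 2.102 / 0.1285
z = 16.3580

16.3580


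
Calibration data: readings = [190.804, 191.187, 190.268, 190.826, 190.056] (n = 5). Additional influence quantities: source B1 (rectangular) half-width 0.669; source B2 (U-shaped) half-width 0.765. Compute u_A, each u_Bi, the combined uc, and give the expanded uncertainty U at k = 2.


mean = (190.804 + 191.187 + 190.268 + 190.826 + 190.056) / 5 = 190.6282
s = sqrt(sum((x - mean)^2)/(n-1)) = 0.4581061
u_A = s / sqrt(n) = 0.4581061 / sqrt(5) = 0.20487128
u_B1 = 0.669 / sqrt(3) = 0.38624733
u_B2 = 0.765 / sqrt(2) = 0.54093669
uc = sqrt(0.20487128^2 + 0.38624733^2 + 0.54093669^2) = 0.69553702
U = k * uc = 2 * 0.69553702
U = 1.3911

1.3911


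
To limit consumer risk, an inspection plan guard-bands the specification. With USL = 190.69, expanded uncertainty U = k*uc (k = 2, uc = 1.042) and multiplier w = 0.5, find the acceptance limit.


U = k * uc = 2 * 1.042 = 2.084
guard band g = w * U = 0.5 * 2.084 = 1.042
AL = USL - g = 190.69 - 1.042
AL = 189.6480

189.6480


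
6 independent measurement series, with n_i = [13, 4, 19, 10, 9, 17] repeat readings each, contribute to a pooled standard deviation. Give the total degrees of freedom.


nu = sum_i (n_i - 1)
nu = ((13 - 1) + (4 - 1) + (19 - 1) + (10 - 1) + (9 - 1) + (17 - 1))
nu = 12 + 3 + 18 + 9 + 8 + 16
nu = 66

66


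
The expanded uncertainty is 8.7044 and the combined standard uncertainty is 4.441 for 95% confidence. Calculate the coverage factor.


k = U / uc
k = 8.7044 / 4.441
k = 1.96

1.96


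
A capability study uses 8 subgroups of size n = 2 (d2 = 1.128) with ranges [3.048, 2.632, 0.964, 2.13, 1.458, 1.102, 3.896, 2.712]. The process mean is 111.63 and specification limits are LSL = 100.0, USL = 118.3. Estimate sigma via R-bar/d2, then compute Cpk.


R_bar = (3.048 + 2.632 + 0.964 + 2.13 + 1.458 + 1.102 + 3.896 + 2.712) / 8 = 2.24275
sigma = R_bar / d2 = 2.24275 / 1.128 = 1.9882535
Cp = (USL - LSL)/(6*sigma) = (118.3 - 100.0)/(6*1.9882535) = 1.5340
Cpu = (118.3 - 111.63)/(3*1.9882535) = 1.1182
Cpl = (111.63 - 100.0)/(3*1.9882535) = 1.9498
Cpk = min(Cpu, Cpl) = 1.1182

1.1182


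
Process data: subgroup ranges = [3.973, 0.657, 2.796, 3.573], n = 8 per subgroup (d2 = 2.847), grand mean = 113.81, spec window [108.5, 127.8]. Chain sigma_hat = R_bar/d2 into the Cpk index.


R_bar = (3.973 + 0.657 + 2.796 + 3.573) / 4 = 2.74975
sigma = R_bar / d2 = 2.74975 / 2.847 = 0.96584124
Cp = (USL - LSL)/(6*sigma) = (127.8 - 108.5)/(6*0.96584124) = 3.3304
Cpu = (127.8 - 113.81)/(3*0.96584124) = 4.8283
Cpl = (113.81 - 108.5)/(3*0.96584124) = 1.8326
Cpk = min(Cpu, Cpl) = 1.8326

1.8326


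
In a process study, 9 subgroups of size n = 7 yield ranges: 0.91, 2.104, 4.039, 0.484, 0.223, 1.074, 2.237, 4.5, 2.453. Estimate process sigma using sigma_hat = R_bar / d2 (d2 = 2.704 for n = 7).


R_bar = (0.91 + 2.104 + 4.039 + 0.484 + 0.223 + 1.074 + 2.237 + 4.5 + 2.453) / 9
R_bar = 18.024 / 9 = 2.0026667
sigma_hat = R_bar / d2 = 2.0026667 / 2.704 = 0.7406

0.7406


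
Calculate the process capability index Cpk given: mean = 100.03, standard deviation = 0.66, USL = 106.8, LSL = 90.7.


Cpu = (USL - mean) / (3*sigma) = (106.8 - 100.03) / (3*0.66) = 3.4192
Cpl = (mean - LSL) / (3*sigma) = (100.03 - 90.7) / (3*0.66) = 4.7121
Cpk = min(Cpu, Cpl) = 3.4192

3.4192


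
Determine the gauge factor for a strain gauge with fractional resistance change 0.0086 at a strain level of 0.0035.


GF = (dR/R) / epsilon
= 0.0086 / 0.0035
= 2.4571

2.4571


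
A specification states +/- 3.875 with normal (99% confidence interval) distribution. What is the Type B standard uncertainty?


u_B = half_width / 2.576
u_B = 3.875 / 2.576
u_B = 1.5043

1.5043


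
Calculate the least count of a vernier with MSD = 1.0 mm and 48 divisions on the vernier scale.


LC = MSD / n_div
= 1.0 / 48
= 0.0208

0.0208


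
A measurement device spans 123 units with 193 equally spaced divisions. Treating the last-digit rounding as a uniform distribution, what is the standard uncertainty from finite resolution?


resolution = range / divisions
resolution = 123 / 193 = 0.6373057
u_res = resolution / (2*sqrt(3))
u_res = 0.6373057 / 3.4641016
u_res = 0.1840

0.1840


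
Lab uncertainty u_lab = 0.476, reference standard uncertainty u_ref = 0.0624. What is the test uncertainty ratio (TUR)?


TUR = u_lab / u_ref
= 0.476 / 0.0624
= 7.6282

7.6282


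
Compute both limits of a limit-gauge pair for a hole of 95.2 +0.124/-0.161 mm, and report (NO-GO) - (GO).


GO = nominal - lower_tol (smallest hole = maximum material condition)
GO = 95.2 - 0.161 = 95.039
NO-GO = nominal + upper_tol (largest hole = least material condition)
NO-GO = 95.2 + 0.124 = 95.324
spread = NO-GO - GO = 95.324 - 95.039 = 0.2850

0.2850


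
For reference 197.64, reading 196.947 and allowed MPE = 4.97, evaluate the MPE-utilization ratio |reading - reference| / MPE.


e = indication - reference = 196.947 - 197.64 = -0.6930
|e| = 0.6930
ratio = |e| / MPE = 0.6930 / 4.97
ratio = 0.1394

0.1394


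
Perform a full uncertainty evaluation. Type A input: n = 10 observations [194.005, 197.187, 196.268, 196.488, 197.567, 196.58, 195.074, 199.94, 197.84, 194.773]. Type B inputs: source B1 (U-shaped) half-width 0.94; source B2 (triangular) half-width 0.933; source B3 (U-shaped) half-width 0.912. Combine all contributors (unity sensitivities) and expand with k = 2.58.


mean = (194.005 + 197.187 + 196.268 + 196.488 + 197.567 + 196.58 + 195.074 + 199.94 + 197.84 + 194.773) / 10 = 196.5722
s = sqrt(sum((x - mean)^2)/(n-1)) = 1.7155798
u_A = s / sqrt(n) = 1.7155798 / sqrt(10) = 0.54251397
u_B1 = 0.94 / sqrt(2) = 0.66468037
u_B2 = 0.933 / sqrt(6) = 0.38089566
u_B3 = 0.912 / sqrt(2) = 0.64488138
uc = sqrt(0.54251397^2 + 0.66468037^2 + 0.38089566^2 + 0.64488138^2) = 1.138892
U = k * uc = 2.58 * 1.138892
U = 2.9383

2.9383
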